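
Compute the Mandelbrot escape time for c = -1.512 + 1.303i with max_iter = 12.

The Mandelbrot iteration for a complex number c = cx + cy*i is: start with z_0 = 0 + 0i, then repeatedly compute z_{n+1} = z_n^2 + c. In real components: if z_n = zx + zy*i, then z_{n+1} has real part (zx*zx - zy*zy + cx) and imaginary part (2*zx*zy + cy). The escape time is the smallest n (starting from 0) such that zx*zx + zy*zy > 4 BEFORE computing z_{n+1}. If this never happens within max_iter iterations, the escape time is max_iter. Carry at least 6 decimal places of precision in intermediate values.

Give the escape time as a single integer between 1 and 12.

z_0 = 0 + 0i, c = -1.5120 + 1.3030i
Iter 1: z = -1.5120 + 1.3030i, |z|^2 = 3.9840
Iter 2: z = -0.9237 + -2.6373i, |z|^2 = 7.8084
Escaped at iteration 2

Answer: 2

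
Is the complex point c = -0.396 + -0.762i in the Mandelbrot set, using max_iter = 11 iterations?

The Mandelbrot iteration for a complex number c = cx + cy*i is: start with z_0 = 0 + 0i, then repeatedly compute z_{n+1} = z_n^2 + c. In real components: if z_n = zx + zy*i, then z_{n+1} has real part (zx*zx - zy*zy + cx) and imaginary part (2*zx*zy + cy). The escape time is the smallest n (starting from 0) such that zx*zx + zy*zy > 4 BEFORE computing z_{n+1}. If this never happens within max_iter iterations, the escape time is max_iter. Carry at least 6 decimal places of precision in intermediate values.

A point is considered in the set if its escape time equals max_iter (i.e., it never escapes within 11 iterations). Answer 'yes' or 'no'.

Answer: no

Derivation:
z_0 = 0 + 0i, c = -0.3960 + -0.7620i
Iter 1: z = -0.3960 + -0.7620i, |z|^2 = 0.7375
Iter 2: z = -0.8198 + -0.1585i, |z|^2 = 0.6972
Iter 3: z = 0.2510 + -0.5021i, |z|^2 = 0.3151
Iter 4: z = -0.5851 + -1.0141i, |z|^2 = 1.3707
Iter 5: z = -1.0819 + 0.4247i, |z|^2 = 1.3510
Iter 6: z = 0.5942 + -1.6810i, |z|^2 = 3.1790
Iter 7: z = -2.8687 + -2.7599i, |z|^2 = 15.8464
Escaped at iteration 7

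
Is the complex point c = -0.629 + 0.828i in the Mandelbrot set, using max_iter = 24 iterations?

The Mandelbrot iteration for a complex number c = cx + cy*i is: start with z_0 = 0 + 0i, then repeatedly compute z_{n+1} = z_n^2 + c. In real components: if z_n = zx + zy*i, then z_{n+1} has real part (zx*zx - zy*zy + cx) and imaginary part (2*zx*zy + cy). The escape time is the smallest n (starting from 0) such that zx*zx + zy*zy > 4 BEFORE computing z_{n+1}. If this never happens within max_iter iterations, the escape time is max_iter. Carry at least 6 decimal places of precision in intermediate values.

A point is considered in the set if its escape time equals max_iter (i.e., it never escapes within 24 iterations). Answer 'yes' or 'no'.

Answer: no

Derivation:
z_0 = 0 + 0i, c = -0.6290 + 0.8280i
Iter 1: z = -0.6290 + 0.8280i, |z|^2 = 1.0812
Iter 2: z = -0.9189 + -0.2136i, |z|^2 = 0.8901
Iter 3: z = 0.1698 + 1.2206i, |z|^2 = 1.5187
Iter 4: z = -2.0901 + 1.2426i, |z|^2 = 5.9124
Escaped at iteration 4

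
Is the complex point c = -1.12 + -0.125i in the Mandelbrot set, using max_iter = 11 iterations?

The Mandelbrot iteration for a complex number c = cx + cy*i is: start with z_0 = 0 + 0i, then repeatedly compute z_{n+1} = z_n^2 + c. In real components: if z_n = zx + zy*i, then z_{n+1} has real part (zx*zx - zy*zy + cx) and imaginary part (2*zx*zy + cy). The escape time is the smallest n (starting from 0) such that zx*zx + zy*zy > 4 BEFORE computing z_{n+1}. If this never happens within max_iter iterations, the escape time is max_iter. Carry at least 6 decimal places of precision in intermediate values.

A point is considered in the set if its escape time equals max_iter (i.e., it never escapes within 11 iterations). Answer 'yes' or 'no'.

z_0 = 0 + 0i, c = -1.1200 + -0.1250i
Iter 1: z = -1.1200 + -0.1250i, |z|^2 = 1.2700
Iter 2: z = 0.1188 + 0.1550i, |z|^2 = 0.0381
Iter 3: z = -1.1299 + -0.0882i, |z|^2 = 1.2845
Iter 4: z = 0.1489 + 0.0743i, |z|^2 = 0.0277
Iter 5: z = -1.1033 + -0.1029i, |z|^2 = 1.2279
Iter 6: z = 0.0868 + 0.1020i, |z|^2 = 0.0179
Iter 7: z = -1.1229 + -0.1073i, |z|^2 = 1.2724
Iter 8: z = 0.1293 + 0.1160i, |z|^2 = 0.0302
Iter 9: z = -1.1167 + -0.0950i, |z|^2 = 1.2561
Iter 10: z = 0.1180 + 0.0872i, |z|^2 = 0.0215
Did not escape in 11 iterations → in set

Answer: yes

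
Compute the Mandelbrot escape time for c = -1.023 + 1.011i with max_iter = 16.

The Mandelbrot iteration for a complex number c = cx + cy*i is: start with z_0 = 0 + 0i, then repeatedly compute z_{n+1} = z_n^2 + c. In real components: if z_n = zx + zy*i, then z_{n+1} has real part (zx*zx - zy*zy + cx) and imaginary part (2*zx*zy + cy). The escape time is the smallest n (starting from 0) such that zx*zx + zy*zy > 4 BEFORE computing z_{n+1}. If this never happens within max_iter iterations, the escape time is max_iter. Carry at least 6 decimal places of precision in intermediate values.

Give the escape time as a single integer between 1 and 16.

Answer: 3

Derivation:
z_0 = 0 + 0i, c = -1.0230 + 1.0110i
Iter 1: z = -1.0230 + 1.0110i, |z|^2 = 2.0686
Iter 2: z = -0.9986 + -1.0575i, |z|^2 = 2.1155
Iter 3: z = -1.1441 + 3.1230i, |z|^2 = 11.0624
Escaped at iteration 3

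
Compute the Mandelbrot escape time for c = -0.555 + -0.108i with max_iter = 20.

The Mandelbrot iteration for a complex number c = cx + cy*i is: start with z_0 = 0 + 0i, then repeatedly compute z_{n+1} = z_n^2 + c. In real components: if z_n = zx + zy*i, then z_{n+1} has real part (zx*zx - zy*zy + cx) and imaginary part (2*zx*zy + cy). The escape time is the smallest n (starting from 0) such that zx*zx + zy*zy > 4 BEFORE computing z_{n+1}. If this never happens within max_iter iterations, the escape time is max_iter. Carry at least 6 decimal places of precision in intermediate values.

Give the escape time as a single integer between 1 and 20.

z_0 = 0 + 0i, c = -0.5550 + -0.1080i
Iter 1: z = -0.5550 + -0.1080i, |z|^2 = 0.3197
Iter 2: z = -0.2586 + 0.0119i, |z|^2 = 0.0670
Iter 3: z = -0.4882 + -0.1141i, |z|^2 = 0.2514
Iter 4: z = -0.3296 + 0.0035i, |z|^2 = 0.1087
Iter 5: z = -0.4463 + -0.1103i, |z|^2 = 0.2114
Iter 6: z = -0.3679 + -0.0096i, |z|^2 = 0.1355
Iter 7: z = -0.4197 + -0.1010i, |z|^2 = 0.1864
Iter 8: z = -0.3890 + -0.0232i, |z|^2 = 0.1519
Iter 9: z = -0.4042 + -0.0899i, |z|^2 = 0.1715
Iter 10: z = -0.3997 + -0.0353i, |z|^2 = 0.1610
Iter 11: z = -0.3965 + -0.0798i, |z|^2 = 0.1636
Iter 12: z = -0.4042 + -0.0447i, |z|^2 = 0.1654
Iter 13: z = -0.3936 + -0.0718i, |z|^2 = 0.1601
Iter 14: z = -0.4052 + -0.0514i, |z|^2 = 0.1668
Iter 15: z = -0.3935 + -0.0663i, |z|^2 = 0.1592
Iter 16: z = -0.4046 + -0.0558i, |z|^2 = 0.1668
Iter 17: z = -0.3944 + -0.0628i, |z|^2 = 0.1595
Iter 18: z = -0.4034 + -0.0584i, |z|^2 = 0.1661
Iter 19: z = -0.3957 + -0.0609i, |z|^2 = 0.1603

Answer: 20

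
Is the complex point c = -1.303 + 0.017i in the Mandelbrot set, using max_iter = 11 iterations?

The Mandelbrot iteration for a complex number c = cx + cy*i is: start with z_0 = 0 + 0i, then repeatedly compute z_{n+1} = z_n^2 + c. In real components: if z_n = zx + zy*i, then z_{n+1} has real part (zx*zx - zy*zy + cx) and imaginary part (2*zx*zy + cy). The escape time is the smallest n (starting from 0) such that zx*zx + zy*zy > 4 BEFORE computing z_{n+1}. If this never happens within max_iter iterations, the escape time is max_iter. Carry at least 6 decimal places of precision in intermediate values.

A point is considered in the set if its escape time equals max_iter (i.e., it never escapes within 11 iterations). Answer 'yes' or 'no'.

z_0 = 0 + 0i, c = -1.3030 + 0.0170i
Iter 1: z = -1.3030 + 0.0170i, |z|^2 = 1.6981
Iter 2: z = 0.3945 + -0.0273i, |z|^2 = 0.1564
Iter 3: z = -1.1481 + -0.0045i, |z|^2 = 1.3182
Iter 4: z = 0.0151 + 0.0274i, |z|^2 = 0.0010
Iter 5: z = -1.3035 + 0.0178i, |z|^2 = 1.6995
Iter 6: z = 0.3959 + -0.0295i, |z|^2 = 0.1576
Iter 7: z = -1.1472 + -0.0063i, |z|^2 = 1.3160
Iter 8: z = 0.0130 + 0.0315i, |z|^2 = 0.0012
Iter 9: z = -1.3038 + 0.0178i, |z|^2 = 1.7003
Iter 10: z = 0.3966 + -0.0295i, |z|^2 = 0.1582
Did not escape in 11 iterations → in set

Answer: yes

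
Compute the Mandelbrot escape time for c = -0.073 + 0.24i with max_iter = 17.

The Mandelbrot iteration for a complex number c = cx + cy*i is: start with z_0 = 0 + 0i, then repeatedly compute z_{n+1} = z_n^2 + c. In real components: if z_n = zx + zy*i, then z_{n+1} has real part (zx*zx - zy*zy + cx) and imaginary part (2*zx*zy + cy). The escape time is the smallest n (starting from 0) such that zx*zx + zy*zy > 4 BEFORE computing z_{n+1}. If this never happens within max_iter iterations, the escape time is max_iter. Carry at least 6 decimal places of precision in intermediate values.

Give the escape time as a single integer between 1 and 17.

z_0 = 0 + 0i, c = -0.0730 + 0.2400i
Iter 1: z = -0.0730 + 0.2400i, |z|^2 = 0.0629
Iter 2: z = -0.1253 + 0.2050i, |z|^2 = 0.0577
Iter 3: z = -0.0993 + 0.1886i, |z|^2 = 0.0455
Iter 4: z = -0.0987 + 0.2025i, |z|^2 = 0.0508
Iter 5: z = -0.1043 + 0.2000i, |z|^2 = 0.0509
Iter 6: z = -0.1021 + 0.1983i, |z|^2 = 0.0497
Iter 7: z = -0.1019 + 0.1995i, |z|^2 = 0.0502
Iter 8: z = -0.1024 + 0.1993i, |z|^2 = 0.0502
Iter 9: z = -0.1023 + 0.1992i, |z|^2 = 0.0501
Iter 10: z = -0.1022 + 0.1993i, |z|^2 = 0.0502
Iter 11: z = -0.1023 + 0.1993i, |z|^2 = 0.0502
Iter 12: z = -0.1022 + 0.1992i, |z|^2 = 0.0502
Iter 13: z = -0.1022 + 0.1993i, |z|^2 = 0.0502
Iter 14: z = -0.1022 + 0.1993i, |z|^2 = 0.0502
Iter 15: z = -0.1022 + 0.1993i, |z|^2 = 0.0502
Iter 16: z = -0.1022 + 0.1993i, |z|^2 = 0.0502

Answer: 17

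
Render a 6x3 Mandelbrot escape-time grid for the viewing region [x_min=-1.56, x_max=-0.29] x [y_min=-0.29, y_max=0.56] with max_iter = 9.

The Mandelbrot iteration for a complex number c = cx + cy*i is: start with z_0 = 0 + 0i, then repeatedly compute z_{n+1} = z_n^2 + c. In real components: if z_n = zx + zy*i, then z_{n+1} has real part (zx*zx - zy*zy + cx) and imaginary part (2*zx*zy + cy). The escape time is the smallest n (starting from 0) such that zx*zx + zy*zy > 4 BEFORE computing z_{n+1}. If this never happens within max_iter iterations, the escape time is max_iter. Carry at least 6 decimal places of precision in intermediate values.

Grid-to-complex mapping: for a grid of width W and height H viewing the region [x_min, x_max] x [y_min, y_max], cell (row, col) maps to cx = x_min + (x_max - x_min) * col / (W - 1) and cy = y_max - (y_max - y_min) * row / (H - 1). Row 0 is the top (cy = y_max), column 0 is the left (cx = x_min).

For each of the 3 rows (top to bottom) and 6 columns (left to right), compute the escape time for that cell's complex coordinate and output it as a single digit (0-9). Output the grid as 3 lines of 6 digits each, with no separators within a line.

Answer: 335699
699999
479999

Derivation:
(row=0, col=0): c = -1.5600 + 0.5600i → escape time 3
(row=0, col=1): c = -1.3060 + 0.5600i → escape time 3
(row=0, col=2): c = -1.0520 + 0.5600i → escape time 5
(row=0, col=3): c = -0.7980 + 0.5600i → escape time 6
(row=0, col=4): c = -0.5440 + 0.5600i → escape time 9
(row=0, col=5): c = -0.2900 + 0.5600i → escape time 9
(row=1, col=0): c = -1.5600 + 0.1350i → escape time 6
(row=1, col=1): c = -1.3060 + 0.1350i → escape time 9
(row=1, col=2): c = -1.0520 + 0.1350i → escape time 9
(row=1, col=3): c = -0.7980 + 0.1350i → escape time 9
(row=1, col=4): c = -0.5440 + 0.1350i → escape time 9
(row=1, col=5): c = -0.2900 + 0.1350i → escape time 9
(row=2, col=0): c = -1.5600 + -0.2900i → escape time 4
(row=2, col=1): c = -1.3060 + -0.2900i → escape time 7
(row=2, col=2): c = -1.0520 + -0.2900i → escape time 9
(row=2, col=3): c = -0.7980 + -0.2900i → escape time 9
(row=2, col=4): c = -0.5440 + -0.2900i → escape time 9
(row=2, col=5): c = -0.2900 + -0.2900i → escape time 9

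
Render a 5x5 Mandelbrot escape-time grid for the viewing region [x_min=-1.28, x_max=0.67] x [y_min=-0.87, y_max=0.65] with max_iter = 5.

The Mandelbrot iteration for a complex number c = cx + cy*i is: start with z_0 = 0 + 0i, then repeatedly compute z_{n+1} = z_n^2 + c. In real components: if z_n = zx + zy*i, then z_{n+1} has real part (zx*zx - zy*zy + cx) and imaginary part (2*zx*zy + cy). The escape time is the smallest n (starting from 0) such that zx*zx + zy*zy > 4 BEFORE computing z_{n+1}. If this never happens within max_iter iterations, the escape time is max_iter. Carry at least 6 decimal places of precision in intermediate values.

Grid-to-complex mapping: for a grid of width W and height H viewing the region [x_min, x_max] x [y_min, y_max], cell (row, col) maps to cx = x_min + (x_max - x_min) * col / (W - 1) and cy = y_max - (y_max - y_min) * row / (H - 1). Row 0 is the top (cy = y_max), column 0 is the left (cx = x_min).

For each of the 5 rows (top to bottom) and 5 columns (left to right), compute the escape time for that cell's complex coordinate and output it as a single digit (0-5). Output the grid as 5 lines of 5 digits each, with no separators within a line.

(row=0, col=0): c = -1.2800 + 0.6500i → escape time 3
(row=0, col=1): c = -0.7925 + 0.6500i → escape time 5
(row=0, col=2): c = -0.3050 + 0.6500i → escape time 5
(row=0, col=3): c = 0.1825 + 0.6500i → escape time 5
(row=0, col=4): c = 0.6700 + 0.6500i → escape time 3
(row=1, col=0): c = -1.2800 + 0.2700i → escape time 5
(row=1, col=1): c = -0.7925 + 0.2700i → escape time 5
(row=1, col=2): c = -0.3050 + 0.2700i → escape time 5
(row=1, col=3): c = 0.1825 + 0.2700i → escape time 5
(row=1, col=4): c = 0.6700 + 0.2700i → escape time 3
(row=2, col=0): c = -1.2800 + -0.1100i → escape time 5
(row=2, col=1): c = -0.7925 + -0.1100i → escape time 5
(row=2, col=2): c = -0.3050 + -0.1100i → escape time 5
(row=2, col=3): c = 0.1825 + -0.1100i → escape time 5
(row=2, col=4): c = 0.6700 + -0.1100i → escape time 4
(row=3, col=0): c = -1.2800 + -0.4900i → escape time 4
(row=3, col=1): c = -0.7925 + -0.4900i → escape time 5
(row=3, col=2): c = -0.3050 + -0.4900i → escape time 5
(row=3, col=3): c = 0.1825 + -0.4900i → escape time 5
(row=3, col=4): c = 0.6700 + -0.4900i → escape time 3
(row=4, col=0): c = -1.2800 + -0.8700i → escape time 3
(row=4, col=1): c = -0.7925 + -0.8700i → escape time 4
(row=4, col=2): c = -0.3050 + -0.8700i → escape time 5
(row=4, col=3): c = 0.1825 + -0.8700i → escape time 5
(row=4, col=4): c = 0.6700 + -0.8700i → escape time 2

Answer: 35553
55553
55554
45553
34552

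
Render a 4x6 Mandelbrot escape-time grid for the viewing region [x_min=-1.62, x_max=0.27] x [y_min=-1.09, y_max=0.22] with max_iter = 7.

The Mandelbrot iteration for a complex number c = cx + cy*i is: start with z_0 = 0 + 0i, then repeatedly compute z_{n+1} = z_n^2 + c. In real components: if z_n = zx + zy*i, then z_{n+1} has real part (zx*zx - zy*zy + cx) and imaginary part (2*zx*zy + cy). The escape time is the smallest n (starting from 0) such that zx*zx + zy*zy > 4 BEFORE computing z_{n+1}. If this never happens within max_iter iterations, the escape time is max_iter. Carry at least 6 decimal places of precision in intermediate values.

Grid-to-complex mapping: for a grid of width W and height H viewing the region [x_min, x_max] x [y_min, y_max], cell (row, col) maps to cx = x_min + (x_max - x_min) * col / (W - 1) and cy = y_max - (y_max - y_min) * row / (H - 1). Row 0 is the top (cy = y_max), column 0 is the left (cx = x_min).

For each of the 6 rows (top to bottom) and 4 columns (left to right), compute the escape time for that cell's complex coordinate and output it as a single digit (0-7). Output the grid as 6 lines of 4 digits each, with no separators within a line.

(row=0, col=0): c = -1.6200 + 0.2200i → escape time 4
(row=0, col=1): c = -0.9900 + 0.2200i → escape time 7
(row=0, col=2): c = -0.3600 + 0.2200i → escape time 7
(row=0, col=3): c = 0.2700 + 0.2200i → escape time 7
(row=1, col=0): c = -1.6200 + -0.0420i → escape time 7
(row=1, col=1): c = -0.9900 + -0.0420i → escape time 7
(row=1, col=2): c = -0.3600 + -0.0420i → escape time 7
(row=1, col=3): c = 0.2700 + -0.0420i → escape time 7
(row=2, col=0): c = -1.6200 + -0.3040i → escape time 4
(row=2, col=1): c = -0.9900 + -0.3040i → escape time 7
(row=2, col=2): c = -0.3600 + -0.3040i → escape time 7
(row=2, col=3): c = 0.2700 + -0.3040i → escape time 7
(row=3, col=0): c = -1.6200 + -0.5660i → escape time 3
(row=3, col=1): c = -0.9900 + -0.5660i → escape time 5
(row=3, col=2): c = -0.3600 + -0.5660i → escape time 7
(row=3, col=3): c = 0.2700 + -0.5660i → escape time 7
(row=4, col=0): c = -1.6200 + -0.8280i → escape time 3
(row=4, col=1): c = -0.9900 + -0.8280i → escape time 3
(row=4, col=2): c = -0.3600 + -0.8280i → escape time 6
(row=4, col=3): c = 0.2700 + -0.8280i → escape time 4
(row=5, col=0): c = -1.6200 + -1.0900i → escape time 2
(row=5, col=1): c = -0.9900 + -1.0900i → escape time 3
(row=5, col=2): c = -0.3600 + -1.0900i → escape time 4
(row=5, col=3): c = 0.2700 + -1.0900i → escape time 3

Answer: 4777
7777
4777
3577
3364
2343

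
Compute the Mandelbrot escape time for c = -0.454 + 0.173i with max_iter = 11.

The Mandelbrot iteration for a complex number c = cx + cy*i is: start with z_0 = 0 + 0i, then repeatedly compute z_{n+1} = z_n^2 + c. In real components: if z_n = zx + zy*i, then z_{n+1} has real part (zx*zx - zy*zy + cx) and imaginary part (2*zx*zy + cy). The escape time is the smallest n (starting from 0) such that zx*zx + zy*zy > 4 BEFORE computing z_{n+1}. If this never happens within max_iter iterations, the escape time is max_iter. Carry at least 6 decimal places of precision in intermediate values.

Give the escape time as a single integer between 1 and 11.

Answer: 11

Derivation:
z_0 = 0 + 0i, c = -0.4540 + 0.1730i
Iter 1: z = -0.4540 + 0.1730i, |z|^2 = 0.2360
Iter 2: z = -0.2778 + 0.0159i, |z|^2 = 0.0774
Iter 3: z = -0.3771 + 0.1642i, |z|^2 = 0.1691
Iter 4: z = -0.3388 + 0.0492i, |z|^2 = 0.1172
Iter 5: z = -0.3417 + 0.1397i, |z|^2 = 0.1362
Iter 6: z = -0.3568 + 0.0776i, |z|^2 = 0.1333
Iter 7: z = -0.3327 + 0.1177i, |z|^2 = 0.1246
Iter 8: z = -0.3571 + 0.0947i, |z|^2 = 0.1365
Iter 9: z = -0.3354 + 0.1054i, |z|^2 = 0.1236
Iter 10: z = -0.3526 + 0.1023i, |z|^2 = 0.1348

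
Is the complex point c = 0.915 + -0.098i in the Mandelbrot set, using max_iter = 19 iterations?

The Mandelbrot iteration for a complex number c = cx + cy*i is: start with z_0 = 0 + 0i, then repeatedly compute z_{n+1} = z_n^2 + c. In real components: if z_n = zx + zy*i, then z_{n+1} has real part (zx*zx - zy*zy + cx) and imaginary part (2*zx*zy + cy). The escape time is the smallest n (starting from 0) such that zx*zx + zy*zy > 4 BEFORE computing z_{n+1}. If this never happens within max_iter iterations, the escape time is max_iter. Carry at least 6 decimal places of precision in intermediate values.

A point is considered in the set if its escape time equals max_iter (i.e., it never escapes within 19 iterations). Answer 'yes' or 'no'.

z_0 = 0 + 0i, c = 0.9150 + -0.0980i
Iter 1: z = 0.9150 + -0.0980i, |z|^2 = 0.8468
Iter 2: z = 1.7426 + -0.2773i, |z|^2 = 3.1136
Iter 3: z = 3.8748 + -1.0646i, |z|^2 = 16.1475
Escaped at iteration 3

Answer: no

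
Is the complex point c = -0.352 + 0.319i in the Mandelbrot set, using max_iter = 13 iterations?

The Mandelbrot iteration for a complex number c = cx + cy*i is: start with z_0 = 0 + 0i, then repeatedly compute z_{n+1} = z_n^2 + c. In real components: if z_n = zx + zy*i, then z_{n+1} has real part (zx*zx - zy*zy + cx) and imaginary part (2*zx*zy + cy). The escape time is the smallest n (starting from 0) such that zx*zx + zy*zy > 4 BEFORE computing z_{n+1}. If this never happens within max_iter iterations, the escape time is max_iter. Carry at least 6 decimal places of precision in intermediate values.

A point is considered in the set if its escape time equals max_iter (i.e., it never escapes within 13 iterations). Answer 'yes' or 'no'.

z_0 = 0 + 0i, c = -0.3520 + 0.3190i
Iter 1: z = -0.3520 + 0.3190i, |z|^2 = 0.2257
Iter 2: z = -0.3299 + 0.0944i, |z|^2 = 0.1177
Iter 3: z = -0.2521 + 0.2567i, |z|^2 = 0.1295
Iter 4: z = -0.3543 + 0.1896i, |z|^2 = 0.1615
Iter 5: z = -0.2624 + 0.1847i, |z|^2 = 0.1029
Iter 6: z = -0.3173 + 0.2221i, |z|^2 = 0.1500
Iter 7: z = -0.3007 + 0.1781i, |z|^2 = 0.1221
Iter 8: z = -0.2933 + 0.2119i, |z|^2 = 0.1309
Iter 9: z = -0.3109 + 0.1947i, |z|^2 = 0.1345
Iter 10: z = -0.2933 + 0.1980i, |z|^2 = 0.1252
Iter 11: z = -0.3052 + 0.2029i, |z|^2 = 0.1343
Iter 12: z = -0.3000 + 0.1952i, |z|^2 = 0.1281
Did not escape in 13 iterations → in set

Answer: yes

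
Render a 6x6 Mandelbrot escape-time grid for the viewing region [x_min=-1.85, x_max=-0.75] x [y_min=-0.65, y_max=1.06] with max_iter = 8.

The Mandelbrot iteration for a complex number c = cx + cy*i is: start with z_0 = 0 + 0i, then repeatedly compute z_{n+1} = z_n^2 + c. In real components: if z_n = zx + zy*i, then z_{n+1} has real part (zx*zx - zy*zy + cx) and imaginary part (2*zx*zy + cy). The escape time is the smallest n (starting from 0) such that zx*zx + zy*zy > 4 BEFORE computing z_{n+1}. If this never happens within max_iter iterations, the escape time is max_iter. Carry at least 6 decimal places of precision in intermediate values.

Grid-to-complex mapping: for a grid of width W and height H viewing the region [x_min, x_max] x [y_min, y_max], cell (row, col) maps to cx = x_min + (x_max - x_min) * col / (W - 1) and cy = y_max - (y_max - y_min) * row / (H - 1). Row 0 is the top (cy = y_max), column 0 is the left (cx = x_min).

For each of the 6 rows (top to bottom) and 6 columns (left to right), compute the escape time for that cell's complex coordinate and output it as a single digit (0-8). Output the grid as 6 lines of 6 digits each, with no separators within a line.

Answer: 122333
233344
345888
688888
345888
233345

Derivation:
(row=0, col=0): c = -1.8500 + 1.0600i → escape time 1
(row=0, col=1): c = -1.6300 + 1.0600i → escape time 2
(row=0, col=2): c = -1.4100 + 1.0600i → escape time 2
(row=0, col=3): c = -1.1900 + 1.0600i → escape time 3
(row=0, col=4): c = -0.9700 + 1.0600i → escape time 3
(row=0, col=5): c = -0.7500 + 1.0600i → escape time 3
(row=1, col=0): c = -1.8500 + 0.7180i → escape time 2
(row=1, col=1): c = -1.6300 + 0.7180i → escape time 3
(row=1, col=2): c = -1.4100 + 0.7180i → escape time 3
(row=1, col=3): c = -1.1900 + 0.7180i → escape time 3
(row=1, col=4): c = -0.9700 + 0.7180i → escape time 4
(row=1, col=5): c = -0.7500 + 0.7180i → escape time 4
(row=2, col=0): c = -1.8500 + 0.3760i → escape time 3
(row=2, col=1): c = -1.6300 + 0.3760i → escape time 4
(row=2, col=2): c = -1.4100 + 0.3760i → escape time 5
(row=2, col=3): c = -1.1900 + 0.3760i → escape time 8
(row=2, col=4): c = -0.9700 + 0.3760i → escape time 8
(row=2, col=5): c = -0.7500 + 0.3760i → escape time 8
(row=3, col=0): c = -1.8500 + 0.0340i → escape time 6
(row=3, col=1): c = -1.6300 + 0.0340i → escape time 8
(row=3, col=2): c = -1.4100 + 0.0340i → escape time 8
(row=3, col=3): c = -1.1900 + 0.0340i → escape time 8
(row=3, col=4): c = -0.9700 + 0.0340i → escape time 8
(row=3, col=5): c = -0.7500 + 0.0340i → escape time 8
(row=4, col=0): c = -1.8500 + -0.3080i → escape time 3
(row=4, col=1): c = -1.6300 + -0.3080i → escape time 4
(row=4, col=2): c = -1.4100 + -0.3080i → escape time 5
(row=4, col=3): c = -1.1900 + -0.3080i → escape time 8
(row=4, col=4): c = -0.9700 + -0.3080i → escape time 8
(row=4, col=5): c = -0.7500 + -0.3080i → escape time 8
(row=5, col=0): c = -1.8500 + -0.6500i → escape time 2
(row=5, col=1): c = -1.6300 + -0.6500i → escape time 3
(row=5, col=2): c = -1.4100 + -0.6500i → escape time 3
(row=5, col=3): c = -1.1900 + -0.6500i → escape time 3
(row=5, col=4): c = -0.9700 + -0.6500i → escape time 4
(row=5, col=5): c = -0.7500 + -0.6500i → escape time 5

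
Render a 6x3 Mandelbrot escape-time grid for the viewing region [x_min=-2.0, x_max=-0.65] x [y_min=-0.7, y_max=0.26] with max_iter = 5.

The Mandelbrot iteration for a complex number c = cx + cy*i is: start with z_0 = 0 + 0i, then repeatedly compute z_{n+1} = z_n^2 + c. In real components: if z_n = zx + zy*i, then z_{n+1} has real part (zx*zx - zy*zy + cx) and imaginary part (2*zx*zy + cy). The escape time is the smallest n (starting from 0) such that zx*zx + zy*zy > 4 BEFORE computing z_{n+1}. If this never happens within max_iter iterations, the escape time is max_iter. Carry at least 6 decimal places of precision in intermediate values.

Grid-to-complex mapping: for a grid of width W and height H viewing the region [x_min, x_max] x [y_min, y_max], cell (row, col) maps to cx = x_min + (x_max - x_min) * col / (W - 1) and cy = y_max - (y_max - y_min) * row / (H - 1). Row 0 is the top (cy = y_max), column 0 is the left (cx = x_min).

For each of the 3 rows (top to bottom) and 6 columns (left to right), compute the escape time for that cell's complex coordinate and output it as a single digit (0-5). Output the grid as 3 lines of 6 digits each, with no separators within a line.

(row=0, col=0): c = -2.0000 + 0.2600i → escape time 1
(row=0, col=1): c = -1.7300 + 0.2600i → escape time 4
(row=0, col=2): c = -1.4600 + 0.2600i → escape time 5
(row=0, col=3): c = -1.1900 + 0.2600i → escape time 5
(row=0, col=4): c = -0.9200 + 0.2600i → escape time 5
(row=0, col=5): c = -0.6500 + 0.2600i → escape time 5
(row=1, col=0): c = -2.0000 + -0.2200i → escape time 1
(row=1, col=1): c = -1.7300 + -0.2200i → escape time 4
(row=1, col=2): c = -1.4600 + -0.2200i → escape time 5
(row=1, col=3): c = -1.1900 + -0.2200i → escape time 5
(row=1, col=4): c = -0.9200 + -0.2200i → escape time 5
(row=1, col=5): c = -0.6500 + -0.2200i → escape time 5
(row=2, col=0): c = -2.0000 + -0.7000i → escape time 1
(row=2, col=1): c = -1.7300 + -0.7000i → escape time 3
(row=2, col=2): c = -1.4600 + -0.7000i → escape time 3
(row=2, col=3): c = -1.1900 + -0.7000i → escape time 3
(row=2, col=4): c = -0.9200 + -0.7000i → escape time 4
(row=2, col=5): c = -0.6500 + -0.7000i → escape time 5

Answer: 145555
145555
133345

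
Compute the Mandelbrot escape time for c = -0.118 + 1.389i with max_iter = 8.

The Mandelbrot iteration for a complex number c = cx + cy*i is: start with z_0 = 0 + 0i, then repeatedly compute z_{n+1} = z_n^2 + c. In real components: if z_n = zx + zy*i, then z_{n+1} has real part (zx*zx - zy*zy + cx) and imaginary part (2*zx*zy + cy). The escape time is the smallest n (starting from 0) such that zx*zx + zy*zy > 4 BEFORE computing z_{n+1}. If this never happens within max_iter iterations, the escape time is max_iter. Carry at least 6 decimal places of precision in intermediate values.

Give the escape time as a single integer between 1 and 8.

z_0 = 0 + 0i, c = -0.1180 + 1.3890i
Iter 1: z = -0.1180 + 1.3890i, |z|^2 = 1.9432
Iter 2: z = -2.0334 + 1.0612i, |z|^2 = 5.2608
Escaped at iteration 2

Answer: 2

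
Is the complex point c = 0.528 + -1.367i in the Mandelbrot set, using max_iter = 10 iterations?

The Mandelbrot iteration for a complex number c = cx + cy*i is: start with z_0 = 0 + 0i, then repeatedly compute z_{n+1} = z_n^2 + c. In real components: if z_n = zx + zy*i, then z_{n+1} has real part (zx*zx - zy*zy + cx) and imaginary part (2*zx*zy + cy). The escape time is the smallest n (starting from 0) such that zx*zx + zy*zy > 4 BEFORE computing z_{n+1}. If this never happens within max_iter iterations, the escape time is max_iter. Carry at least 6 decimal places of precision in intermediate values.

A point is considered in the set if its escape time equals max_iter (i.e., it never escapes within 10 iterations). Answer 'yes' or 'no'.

Answer: no

Derivation:
z_0 = 0 + 0i, c = 0.5280 + -1.3670i
Iter 1: z = 0.5280 + -1.3670i, |z|^2 = 2.1475
Iter 2: z = -1.0619 + -2.8106i, |z|^2 = 9.0268
Escaped at iteration 2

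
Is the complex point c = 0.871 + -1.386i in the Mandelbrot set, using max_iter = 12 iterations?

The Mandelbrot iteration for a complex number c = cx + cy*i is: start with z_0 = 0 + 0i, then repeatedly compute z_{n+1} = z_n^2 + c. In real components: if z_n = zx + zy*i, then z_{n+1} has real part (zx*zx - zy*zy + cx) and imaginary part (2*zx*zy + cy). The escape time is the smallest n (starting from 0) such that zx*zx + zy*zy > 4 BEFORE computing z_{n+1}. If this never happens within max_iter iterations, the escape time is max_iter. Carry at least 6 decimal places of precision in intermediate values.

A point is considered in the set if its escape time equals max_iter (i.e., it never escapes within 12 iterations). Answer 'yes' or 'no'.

z_0 = 0 + 0i, c = 0.8710 + -1.3860i
Iter 1: z = 0.8710 + -1.3860i, |z|^2 = 2.6796
Iter 2: z = -0.2914 + -3.8004i, |z|^2 = 14.5280
Escaped at iteration 2

Answer: no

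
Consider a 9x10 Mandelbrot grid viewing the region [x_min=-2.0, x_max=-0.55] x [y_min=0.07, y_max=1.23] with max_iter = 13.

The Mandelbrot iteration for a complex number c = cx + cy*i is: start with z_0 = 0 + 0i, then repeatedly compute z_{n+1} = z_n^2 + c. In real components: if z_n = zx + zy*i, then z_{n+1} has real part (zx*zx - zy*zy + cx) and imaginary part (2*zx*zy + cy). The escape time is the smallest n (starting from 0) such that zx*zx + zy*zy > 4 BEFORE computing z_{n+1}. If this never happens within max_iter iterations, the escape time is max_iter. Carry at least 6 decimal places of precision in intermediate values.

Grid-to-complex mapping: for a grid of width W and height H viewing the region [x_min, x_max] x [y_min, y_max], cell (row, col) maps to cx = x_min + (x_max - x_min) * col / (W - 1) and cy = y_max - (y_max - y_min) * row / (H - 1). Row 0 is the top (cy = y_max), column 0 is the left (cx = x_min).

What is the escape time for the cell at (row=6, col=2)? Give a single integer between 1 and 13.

z_0 = 0 + 0i, c = -1.6375 + 0.4567i
Iter 1: z = -1.6375 + 0.4567i, |z|^2 = 2.8900
Iter 2: z = 0.8354 + -1.0389i, |z|^2 = 1.7772
Iter 3: z = -2.0190 + -1.2791i, |z|^2 = 5.7125
Escaped at iteration 3

Answer: 3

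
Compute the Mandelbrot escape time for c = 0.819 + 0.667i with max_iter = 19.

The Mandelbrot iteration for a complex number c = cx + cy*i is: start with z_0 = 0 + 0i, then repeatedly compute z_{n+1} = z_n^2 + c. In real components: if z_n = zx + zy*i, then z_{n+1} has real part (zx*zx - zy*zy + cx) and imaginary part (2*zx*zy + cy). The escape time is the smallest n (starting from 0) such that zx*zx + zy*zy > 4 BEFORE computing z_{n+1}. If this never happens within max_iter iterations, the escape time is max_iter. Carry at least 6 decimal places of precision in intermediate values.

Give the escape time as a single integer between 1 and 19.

z_0 = 0 + 0i, c = 0.8190 + 0.6670i
Iter 1: z = 0.8190 + 0.6670i, |z|^2 = 1.1157
Iter 2: z = 1.0449 + 1.7595i, |z|^2 = 4.1878
Escaped at iteration 2

Answer: 2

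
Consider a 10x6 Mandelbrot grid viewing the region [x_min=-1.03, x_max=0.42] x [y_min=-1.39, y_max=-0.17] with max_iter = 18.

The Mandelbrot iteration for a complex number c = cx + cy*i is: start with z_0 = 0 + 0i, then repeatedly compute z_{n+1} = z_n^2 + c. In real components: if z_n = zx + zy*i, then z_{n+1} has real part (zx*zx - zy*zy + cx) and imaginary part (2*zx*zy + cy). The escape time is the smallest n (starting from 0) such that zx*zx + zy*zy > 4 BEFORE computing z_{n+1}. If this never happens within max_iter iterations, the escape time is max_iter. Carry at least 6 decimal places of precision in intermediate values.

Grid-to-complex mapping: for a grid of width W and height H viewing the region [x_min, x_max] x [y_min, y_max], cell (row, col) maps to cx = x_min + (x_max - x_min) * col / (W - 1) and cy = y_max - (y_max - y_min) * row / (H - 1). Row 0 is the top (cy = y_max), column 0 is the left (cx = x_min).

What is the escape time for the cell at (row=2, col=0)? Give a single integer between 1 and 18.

Answer: 4

Derivation:
z_0 = 0 + 0i, c = -1.0300 + -0.6580i
Iter 1: z = -1.0300 + -0.6580i, |z|^2 = 1.4939
Iter 2: z = -0.4021 + 0.6975i, |z|^2 = 0.6481
Iter 3: z = -1.3548 + -1.2189i, |z|^2 = 3.3212
Iter 4: z = -0.6801 + 2.6447i, |z|^2 = 7.4569
Escaped at iteration 4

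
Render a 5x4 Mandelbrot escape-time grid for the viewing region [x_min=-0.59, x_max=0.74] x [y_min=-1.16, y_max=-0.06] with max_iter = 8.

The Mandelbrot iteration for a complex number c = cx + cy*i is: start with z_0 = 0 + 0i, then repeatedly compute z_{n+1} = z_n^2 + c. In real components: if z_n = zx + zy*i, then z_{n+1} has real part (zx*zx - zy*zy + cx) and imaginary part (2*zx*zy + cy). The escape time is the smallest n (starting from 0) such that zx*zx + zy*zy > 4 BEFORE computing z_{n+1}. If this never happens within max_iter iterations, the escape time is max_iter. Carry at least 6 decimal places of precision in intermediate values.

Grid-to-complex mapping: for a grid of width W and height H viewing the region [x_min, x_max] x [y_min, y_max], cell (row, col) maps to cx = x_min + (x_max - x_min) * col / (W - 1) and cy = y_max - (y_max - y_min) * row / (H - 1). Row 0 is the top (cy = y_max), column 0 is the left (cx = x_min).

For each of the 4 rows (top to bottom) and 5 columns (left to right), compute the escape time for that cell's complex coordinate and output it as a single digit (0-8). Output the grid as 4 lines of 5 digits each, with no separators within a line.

(row=0, col=0): c = -0.5900 + -0.0600i → escape time 8
(row=0, col=1): c = -0.2575 + -0.0600i → escape time 8
(row=0, col=2): c = 0.0750 + -0.0600i → escape time 8
(row=0, col=3): c = 0.4075 + -0.0600i → escape time 7
(row=0, col=4): c = 0.7400 + -0.0600i → escape time 3
(row=1, col=0): c = -0.5900 + -0.4267i → escape time 8
(row=1, col=1): c = -0.2575 + -0.4267i → escape time 8
(row=1, col=2): c = 0.0750 + -0.4267i → escape time 8
(row=1, col=3): c = 0.4075 + -0.4267i → escape time 8
(row=1, col=4): c = 0.7400 + -0.4267i → escape time 3
(row=2, col=0): c = -0.5900 + -0.7933i → escape time 5
(row=2, col=1): c = -0.2575 + -0.7933i → escape time 8
(row=2, col=2): c = 0.0750 + -0.7933i → escape time 7
(row=2, col=3): c = 0.4075 + -0.7933i → escape time 4
(row=2, col=4): c = 0.7400 + -0.7933i → escape time 2
(row=3, col=0): c = -0.5900 + -1.1600i → escape time 3
(row=3, col=1): c = -0.2575 + -1.1600i → escape time 4
(row=3, col=2): c = 0.0750 + -1.1600i → escape time 3
(row=3, col=3): c = 0.4075 + -1.1600i → escape time 2
(row=3, col=4): c = 0.7400 + -1.1600i → escape time 2

Answer: 88873
88883
58742
34322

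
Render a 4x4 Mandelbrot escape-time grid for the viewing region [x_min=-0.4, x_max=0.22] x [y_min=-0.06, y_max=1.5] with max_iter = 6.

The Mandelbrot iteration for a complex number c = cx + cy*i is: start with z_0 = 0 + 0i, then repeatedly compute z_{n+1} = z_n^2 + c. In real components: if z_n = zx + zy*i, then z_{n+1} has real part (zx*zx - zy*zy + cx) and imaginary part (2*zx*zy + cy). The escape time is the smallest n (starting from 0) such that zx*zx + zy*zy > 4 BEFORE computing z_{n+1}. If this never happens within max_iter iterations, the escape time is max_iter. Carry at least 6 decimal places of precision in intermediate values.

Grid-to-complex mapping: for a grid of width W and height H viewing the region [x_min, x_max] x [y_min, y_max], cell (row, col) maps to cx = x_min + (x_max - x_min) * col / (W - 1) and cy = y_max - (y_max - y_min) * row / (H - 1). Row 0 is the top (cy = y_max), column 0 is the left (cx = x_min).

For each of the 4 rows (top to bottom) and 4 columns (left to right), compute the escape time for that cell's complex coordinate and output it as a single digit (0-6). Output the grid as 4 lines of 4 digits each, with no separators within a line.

(row=0, col=0): c = -0.4000 + 1.5000i → escape time 2
(row=0, col=1): c = -0.1933 + 1.5000i → escape time 2
(row=0, col=2): c = 0.0133 + 1.5000i → escape time 2
(row=0, col=3): c = 0.2200 + 1.5000i → escape time 2
(row=1, col=0): c = -0.4000 + 0.9800i → escape time 4
(row=1, col=1): c = -0.1933 + 0.9800i → escape time 6
(row=1, col=2): c = 0.0133 + 0.9800i → escape time 6
(row=1, col=3): c = 0.2200 + 0.9800i → escape time 4
(row=2, col=0): c = -0.4000 + 0.4600i → escape time 6
(row=2, col=1): c = -0.1933 + 0.4600i → escape time 6
(row=2, col=2): c = 0.0133 + 0.4600i → escape time 6
(row=2, col=3): c = 0.2200 + 0.4600i → escape time 6
(row=3, col=0): c = -0.4000 + -0.0600i → escape time 6
(row=3, col=1): c = -0.1933 + -0.0600i → escape time 6
(row=3, col=2): c = 0.0133 + -0.0600i → escape time 6
(row=3, col=3): c = 0.2200 + -0.0600i → escape time 6

Answer: 2222
4664
6666
6666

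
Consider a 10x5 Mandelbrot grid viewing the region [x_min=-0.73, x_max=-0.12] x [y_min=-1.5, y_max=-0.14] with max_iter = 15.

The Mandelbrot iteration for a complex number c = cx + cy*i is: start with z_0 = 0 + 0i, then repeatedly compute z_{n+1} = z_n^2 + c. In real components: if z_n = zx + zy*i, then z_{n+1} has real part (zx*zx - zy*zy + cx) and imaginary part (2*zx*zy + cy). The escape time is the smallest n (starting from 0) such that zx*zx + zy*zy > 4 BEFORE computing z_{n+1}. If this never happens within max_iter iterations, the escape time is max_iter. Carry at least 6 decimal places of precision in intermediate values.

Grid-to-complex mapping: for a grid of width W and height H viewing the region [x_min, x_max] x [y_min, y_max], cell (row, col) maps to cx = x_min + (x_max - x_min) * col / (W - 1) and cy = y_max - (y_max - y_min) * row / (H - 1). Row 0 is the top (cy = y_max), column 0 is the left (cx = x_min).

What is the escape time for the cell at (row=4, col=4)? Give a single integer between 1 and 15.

Answer: 2

Derivation:
z_0 = 0 + 0i, c = -0.4589 + -1.5000i
Iter 1: z = -0.4589 + -1.5000i, |z|^2 = 2.4606
Iter 2: z = -2.4983 + -0.1233i, |z|^2 = 6.2568
Escaped at iteration 2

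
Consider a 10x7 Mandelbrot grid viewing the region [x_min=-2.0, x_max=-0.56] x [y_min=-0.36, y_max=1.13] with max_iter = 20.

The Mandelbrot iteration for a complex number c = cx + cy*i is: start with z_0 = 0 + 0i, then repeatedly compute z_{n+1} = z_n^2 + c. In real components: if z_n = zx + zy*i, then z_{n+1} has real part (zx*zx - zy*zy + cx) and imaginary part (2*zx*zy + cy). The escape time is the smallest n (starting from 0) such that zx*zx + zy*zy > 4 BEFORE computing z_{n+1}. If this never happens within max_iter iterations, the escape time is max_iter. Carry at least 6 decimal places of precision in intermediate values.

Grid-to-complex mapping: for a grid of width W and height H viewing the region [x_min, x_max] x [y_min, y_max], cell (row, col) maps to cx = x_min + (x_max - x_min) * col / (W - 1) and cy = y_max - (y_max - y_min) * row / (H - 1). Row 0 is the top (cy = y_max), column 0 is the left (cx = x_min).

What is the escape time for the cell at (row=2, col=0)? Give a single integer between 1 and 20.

Answer: 1

Derivation:
z_0 = 0 + 0i, c = -2.0000 + 0.6333i
Iter 1: z = -2.0000 + 0.6333i, |z|^2 = 4.4011
Escaped at iteration 1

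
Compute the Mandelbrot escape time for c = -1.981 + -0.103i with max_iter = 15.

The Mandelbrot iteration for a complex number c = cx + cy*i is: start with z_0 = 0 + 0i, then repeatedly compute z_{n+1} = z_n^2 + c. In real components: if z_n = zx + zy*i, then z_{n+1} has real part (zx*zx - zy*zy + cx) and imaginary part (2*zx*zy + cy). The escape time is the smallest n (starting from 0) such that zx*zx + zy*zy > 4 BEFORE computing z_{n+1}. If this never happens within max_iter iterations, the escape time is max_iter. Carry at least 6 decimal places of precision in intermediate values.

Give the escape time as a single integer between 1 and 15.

z_0 = 0 + 0i, c = -1.9810 + -0.1030i
Iter 1: z = -1.9810 + -0.1030i, |z|^2 = 3.9350
Iter 2: z = 1.9328 + 0.3051i, |z|^2 = 3.8286
Iter 3: z = 1.6615 + 1.0763i, |z|^2 = 3.9189
Iter 4: z = -0.3790 + 3.4735i, |z|^2 = 12.2087
Escaped at iteration 4

Answer: 4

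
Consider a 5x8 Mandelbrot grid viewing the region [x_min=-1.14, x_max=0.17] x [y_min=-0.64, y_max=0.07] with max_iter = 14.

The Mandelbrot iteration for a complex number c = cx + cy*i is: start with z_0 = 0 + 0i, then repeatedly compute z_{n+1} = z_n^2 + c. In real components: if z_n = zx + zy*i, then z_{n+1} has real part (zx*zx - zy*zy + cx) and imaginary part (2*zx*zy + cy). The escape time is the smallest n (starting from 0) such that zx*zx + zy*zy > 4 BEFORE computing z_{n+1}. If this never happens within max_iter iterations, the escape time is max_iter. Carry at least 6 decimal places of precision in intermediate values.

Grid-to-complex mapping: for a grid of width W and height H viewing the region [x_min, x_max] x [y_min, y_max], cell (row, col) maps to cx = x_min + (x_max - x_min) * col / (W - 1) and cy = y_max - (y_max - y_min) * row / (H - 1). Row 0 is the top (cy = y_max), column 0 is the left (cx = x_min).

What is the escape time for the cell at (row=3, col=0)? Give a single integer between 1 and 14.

z_0 = 0 + 0i, c = -1.1400 + -0.2343i
Iter 1: z = -1.1400 + -0.2343i, |z|^2 = 1.3545
Iter 2: z = 0.1047 + 0.2999i, |z|^2 = 0.1009
Iter 3: z = -1.2190 + -0.1715i, |z|^2 = 1.5153
Iter 4: z = 0.3165 + 0.1838i, |z|^2 = 0.1339
Iter 5: z = -1.0736 + -0.1180i, |z|^2 = 1.1666
Iter 6: z = -0.0013 + 0.0190i, |z|^2 = 0.0004
Iter 7: z = -1.1404 + -0.2343i, |z|^2 = 1.3553
Iter 8: z = 0.1055 + 0.3002i, |z|^2 = 0.1012
Iter 9: z = -1.2190 + -0.1709i, |z|^2 = 1.5151
Iter 10: z = 0.3167 + 0.1825i, |z|^2 = 0.1336
Iter 11: z = -1.0730 + -0.1187i, |z|^2 = 1.1655
Iter 12: z = -0.0027 + 0.0205i, |z|^2 = 0.0004
Iter 13: z = -1.1404 + -0.2344i, |z|^2 = 1.3555

Answer: 14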